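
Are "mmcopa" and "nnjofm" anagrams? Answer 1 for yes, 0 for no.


Strings: "mmcopa", "nnjofm"
Sorted first:  acmmop
Sorted second: fjmnno
Differ at position 0: 'a' vs 'f' => not anagrams

0


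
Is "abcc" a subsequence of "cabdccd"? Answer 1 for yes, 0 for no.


Check if "abcc" is a subsequence of "cabdccd"
Greedy scan:
  Position 0 ('c'): no match needed
  Position 1 ('a'): matches sub[0] = 'a'
  Position 2 ('b'): matches sub[1] = 'b'
  Position 3 ('d'): no match needed
  Position 4 ('c'): matches sub[2] = 'c'
  Position 5 ('c'): matches sub[3] = 'c'
  Position 6 ('d'): no match needed
All 4 characters matched => is a subsequence

1


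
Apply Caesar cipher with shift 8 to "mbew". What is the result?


Caesar cipher: shift "mbew" by 8
  'm' (pos 12) + 8 = pos 20 = 'u'
  'b' (pos 1) + 8 = pos 9 = 'j'
  'e' (pos 4) + 8 = pos 12 = 'm'
  'w' (pos 22) + 8 = pos 4 = 'e'
Result: ujme

ujme


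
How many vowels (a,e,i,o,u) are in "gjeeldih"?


Input: gjeeldih
Checking each character:
  'g' at position 0: consonant
  'j' at position 1: consonant
  'e' at position 2: vowel (running total: 1)
  'e' at position 3: vowel (running total: 2)
  'l' at position 4: consonant
  'd' at position 5: consonant
  'i' at position 6: vowel (running total: 3)
  'h' at position 7: consonant
Total vowels: 3

3


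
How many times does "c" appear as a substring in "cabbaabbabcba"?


Searching for "c" in "cabbaabbabcba"
Scanning each position:
  Position 0: "c" => MATCH
  Position 1: "a" => no
  Position 2: "b" => no
  Position 3: "b" => no
  Position 4: "a" => no
  Position 5: "a" => no
  Position 6: "b" => no
  Position 7: "b" => no
  Position 8: "a" => no
  Position 9: "b" => no
  Position 10: "c" => MATCH
  Position 11: "b" => no
  Position 12: "a" => no
Total occurrences: 2

2


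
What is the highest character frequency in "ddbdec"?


Input: ddbdec
Character counts:
  'b': 1
  'c': 1
  'd': 3
  'e': 1
Maximum frequency: 3

3


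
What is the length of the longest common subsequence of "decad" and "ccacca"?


LCS of "decad" and "ccacca"
DP table:
           c    c    a    c    c    a
      0    0    0    0    0    0    0
  d   0    0    0    0    0    0    0
  e   0    0    0    0    0    0    0
  c   0    1    1    1    1    1    1
  a   0    1    1    2    2    2    2
  d   0    1    1    2    2    2    2
LCS length = dp[5][6] = 2

2


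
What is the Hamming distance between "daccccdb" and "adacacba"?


Comparing "daccccdb" and "adacacba" position by position:
  Position 0: 'd' vs 'a' => differ
  Position 1: 'a' vs 'd' => differ
  Position 2: 'c' vs 'a' => differ
  Position 3: 'c' vs 'c' => same
  Position 4: 'c' vs 'a' => differ
  Position 5: 'c' vs 'c' => same
  Position 6: 'd' vs 'b' => differ
  Position 7: 'b' vs 'a' => differ
Total differences (Hamming distance): 6

6


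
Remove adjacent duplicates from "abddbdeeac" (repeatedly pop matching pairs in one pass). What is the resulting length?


Input: abddbdeeac
Stack-based adjacent duplicate removal:
  Read 'a': push. Stack: a
  Read 'b': push. Stack: ab
  Read 'd': push. Stack: abd
  Read 'd': matches stack top 'd' => pop. Stack: ab
  Read 'b': matches stack top 'b' => pop. Stack: a
  Read 'd': push. Stack: ad
  Read 'e': push. Stack: ade
  Read 'e': matches stack top 'e' => pop. Stack: ad
  Read 'a': push. Stack: ada
  Read 'c': push. Stack: adac
Final stack: "adac" (length 4)

4


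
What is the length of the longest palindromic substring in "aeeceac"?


Input: "aeeceac"
Checking substrings for palindromes:
  [2:5] "ece" (len 3) => palindrome
  [1:3] "ee" (len 2) => palindrome
Longest palindromic substring: "ece" with length 3

3


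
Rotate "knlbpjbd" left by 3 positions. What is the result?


Input: "knlbpjbd", rotate left by 3
First 3 characters: "knl"
Remaining characters: "bpjbd"
Concatenate remaining + first: "bpjbd" + "knl" = "bpjbdknl"

bpjbdknl


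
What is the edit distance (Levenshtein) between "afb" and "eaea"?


Computing edit distance: "afb" -> "eaea"
DP table:
           e    a    e    a
      0    1    2    3    4
  a   1    1    1    2    3
  f   2    2    2    2    3
  b   3    3    3    3    3
Edit distance = dp[3][4] = 3

3


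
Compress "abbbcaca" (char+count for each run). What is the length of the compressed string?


Input: abbbcaca
Runs:
  'a' x 1 => "a1"
  'b' x 3 => "b3"
  'c' x 1 => "c1"
  'a' x 1 => "a1"
  'c' x 1 => "c1"
  'a' x 1 => "a1"
Compressed: "a1b3c1a1c1a1"
Compressed length: 12

12


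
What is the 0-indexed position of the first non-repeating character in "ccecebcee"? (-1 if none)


Input: ccecebcee
Character frequencies:
  'b': 1
  'c': 4
  'e': 4
Scanning left to right for freq == 1:
  Position 0 ('c'): freq=4, skip
  Position 1 ('c'): freq=4, skip
  Position 2 ('e'): freq=4, skip
  Position 3 ('c'): freq=4, skip
  Position 4 ('e'): freq=4, skip
  Position 5 ('b'): unique! => answer = 5

5


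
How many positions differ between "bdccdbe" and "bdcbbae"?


Comparing "bdccdbe" and "bdcbbae" position by position:
  Position 0: 'b' vs 'b' => same
  Position 1: 'd' vs 'd' => same
  Position 2: 'c' vs 'c' => same
  Position 3: 'c' vs 'b' => DIFFER
  Position 4: 'd' vs 'b' => DIFFER
  Position 5: 'b' vs 'a' => DIFFER
  Position 6: 'e' vs 'e' => same
Positions that differ: 3

3


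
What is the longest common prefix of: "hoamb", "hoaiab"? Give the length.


Words: hoamb, hoaiab
  Position 0: all 'h' => match
  Position 1: all 'o' => match
  Position 2: all 'a' => match
  Position 3: ('m', 'i') => mismatch, stop
LCP = "hoa" (length 3)

3


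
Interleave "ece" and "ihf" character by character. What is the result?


Interleaving "ece" and "ihf":
  Position 0: 'e' from first, 'i' from second => "ei"
  Position 1: 'c' from first, 'h' from second => "ch"
  Position 2: 'e' from first, 'f' from second => "ef"
Result: eichef

eichef


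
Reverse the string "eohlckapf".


Input: eohlckapf
Reading characters right to left:
  Position 8: 'f'
  Position 7: 'p'
  Position 6: 'a'
  Position 5: 'k'
  Position 4: 'c'
  Position 3: 'l'
  Position 2: 'h'
  Position 1: 'o'
  Position 0: 'e'
Reversed: fpakclhoe

fpakclhoe


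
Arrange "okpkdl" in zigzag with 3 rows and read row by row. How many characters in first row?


Zigzag "okpkdl" into 3 rows:
Placing characters:
  'o' => row 0
  'k' => row 1
  'p' => row 2
  'k' => row 1
  'd' => row 0
  'l' => row 1
Rows:
  Row 0: "od"
  Row 1: "kkl"
  Row 2: "p"
First row length: 2

2


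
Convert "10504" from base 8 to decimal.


Input: "10504" in base 8
Positional expansion:
  Digit '1' (value 1) x 8^4 = 4096
  Digit '0' (value 0) x 8^3 = 0
  Digit '5' (value 5) x 8^2 = 320
  Digit '0' (value 0) x 8^1 = 0
  Digit '4' (value 4) x 8^0 = 4
Sum = 4420

4420


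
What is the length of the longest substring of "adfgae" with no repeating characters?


Input: "adfgae"
Sliding window (track last position of each char):
  Position 0 ('a'): window [0,0] length 1 -- new best
  Position 1 ('d'): window [0,1] length 2 -- new best
  Position 2 ('f'): window [0,2] length 3 -- new best
  Position 3 ('g'): window [0,3] length 4 -- new best
  Position 4 ('a'): repeat (last at 0), move window start to 1
  Position 4 ('a'): window [1,4] length 4
  Position 5 ('e'): window [1,5] length 5 -- new best
Longest substring with no repeats: "dfgae" with length 5

5


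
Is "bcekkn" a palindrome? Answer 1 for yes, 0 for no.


Input: bcekkn
Reversed: nkkecb
  Compare pos 0 ('b') with pos 5 ('n'): MISMATCH
  Compare pos 1 ('c') with pos 4 ('k'): MISMATCH
  Compare pos 2 ('e') with pos 3 ('k'): MISMATCH
Result: not a palindrome

0


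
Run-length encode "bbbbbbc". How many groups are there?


Input: bbbbbbc
Scanning for consecutive runs:
  Group 1: 'b' x 6 (positions 0-5)
  Group 2: 'c' x 1 (positions 6-6)
Total groups: 2

2


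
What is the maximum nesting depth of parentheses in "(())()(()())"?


Input: "(())()(()())"
Tracking depth:
  Position 0 '(': depth becomes 1
  Position 1 '(': depth becomes 2
  Position 2 ')': depth becomes 1
  Position 3 ')': depth becomes 0
  Position 4 '(': depth becomes 1
  Position 5 ')': depth becomes 0
  Position 6 '(': depth becomes 1
  Position 7 '(': depth becomes 2
  Position 8 ')': depth becomes 1
  Position 9 '(': depth becomes 2
  Position 10 ')': depth becomes 1
  Position 11 ')': depth becomes 0
Maximum depth reached: 2

2


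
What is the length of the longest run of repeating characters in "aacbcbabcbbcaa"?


Input: "aacbcbabcbbcaa"
Scanning for longest run:
  Position 1 ('a'): continues run of 'a', length=2
  Position 2 ('c'): new char, reset run to 1
  Position 3 ('b'): new char, reset run to 1
  Position 4 ('c'): new char, reset run to 1
  Position 5 ('b'): new char, reset run to 1
  Position 6 ('a'): new char, reset run to 1
  Position 7 ('b'): new char, reset run to 1
  Position 8 ('c'): new char, reset run to 1
  Position 9 ('b'): new char, reset run to 1
  Position 10 ('b'): continues run of 'b', length=2
  Position 11 ('c'): new char, reset run to 1
  Position 12 ('a'): new char, reset run to 1
  Position 13 ('a'): continues run of 'a', length=2
Longest run: 'a' with length 2

2


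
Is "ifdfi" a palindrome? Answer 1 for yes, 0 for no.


Input: ifdfi
Reversed: ifdfi
  Compare pos 0 ('i') with pos 4 ('i'): match
  Compare pos 1 ('f') with pos 3 ('f'): match
Result: palindrome

1


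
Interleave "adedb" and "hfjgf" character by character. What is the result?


Interleaving "adedb" and "hfjgf":
  Position 0: 'a' from first, 'h' from second => "ah"
  Position 1: 'd' from first, 'f' from second => "df"
  Position 2: 'e' from first, 'j' from second => "ej"
  Position 3: 'd' from first, 'g' from second => "dg"
  Position 4: 'b' from first, 'f' from second => "bf"
Result: ahdfejdgbf

ahdfejdgbf


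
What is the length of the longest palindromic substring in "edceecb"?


Input: "edceecb"
Checking substrings for palindromes:
  [2:6] "ceec" (len 4) => palindrome
  [3:5] "ee" (len 2) => palindrome
Longest palindromic substring: "ceec" with length 4

4


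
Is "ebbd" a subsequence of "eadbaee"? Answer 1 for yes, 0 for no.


Check if "ebbd" is a subsequence of "eadbaee"
Greedy scan:
  Position 0 ('e'): matches sub[0] = 'e'
  Position 1 ('a'): no match needed
  Position 2 ('d'): no match needed
  Position 3 ('b'): matches sub[1] = 'b'
  Position 4 ('a'): no match needed
  Position 5 ('e'): no match needed
  Position 6 ('e'): no match needed
Only matched 2/4 characters => not a subsequence

0


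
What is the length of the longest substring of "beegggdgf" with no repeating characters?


Input: "beegggdgf"
Sliding window (track last position of each char):
  Position 0 ('b'): window [0,0] length 1 -- new best
  Position 1 ('e'): window [0,1] length 2 -- new best
  Position 2 ('e'): repeat (last at 1), move window start to 2
  Position 2 ('e'): window [2,2] length 1
  Position 3 ('g'): window [2,3] length 2
  Position 4 ('g'): repeat (last at 3), move window start to 4
  Position 4 ('g'): window [4,4] length 1
  Position 5 ('g'): repeat (last at 4), move window start to 5
  Position 5 ('g'): window [5,5] length 1
  Position 6 ('d'): window [5,6] length 2
  Position 7 ('g'): repeat (last at 5), move window start to 6
  Position 7 ('g'): window [6,7] length 2
  Position 8 ('f'): window [6,8] length 3 -- new best
Longest substring with no repeats: "dgf" with length 3

3


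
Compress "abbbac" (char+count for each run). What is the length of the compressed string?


Input: abbbac
Runs:
  'a' x 1 => "a1"
  'b' x 3 => "b3"
  'a' x 1 => "a1"
  'c' x 1 => "c1"
Compressed: "a1b3a1c1"
Compressed length: 8

8


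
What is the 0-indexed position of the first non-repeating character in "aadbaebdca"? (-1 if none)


Input: aadbaebdca
Character frequencies:
  'a': 4
  'b': 2
  'c': 1
  'd': 2
  'e': 1
Scanning left to right for freq == 1:
  Position 0 ('a'): freq=4, skip
  Position 1 ('a'): freq=4, skip
  Position 2 ('d'): freq=2, skip
  Position 3 ('b'): freq=2, skip
  Position 4 ('a'): freq=4, skip
  Position 5 ('e'): unique! => answer = 5

5


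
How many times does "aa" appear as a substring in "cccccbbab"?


Searching for "aa" in "cccccbbab"
Scanning each position:
  Position 0: "cc" => no
  Position 1: "cc" => no
  Position 2: "cc" => no
  Position 3: "cc" => no
  Position 4: "cb" => no
  Position 5: "bb" => no
  Position 6: "ba" => no
  Position 7: "ab" => no
Total occurrences: 0

0


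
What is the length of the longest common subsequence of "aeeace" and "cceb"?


LCS of "aeeace" and "cceb"
DP table:
           c    c    e    b
      0    0    0    0    0
  a   0    0    0    0    0
  e   0    0    0    1    1
  e   0    0    0    1    1
  a   0    0    0    1    1
  c   0    1    1    1    1
  e   0    1    1    2    2
LCS length = dp[6][4] = 2

2


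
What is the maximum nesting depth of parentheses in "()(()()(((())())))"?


Input: "()(()()(((())())))"
Tracking depth:
  Position 0 '(': depth becomes 1
  Position 1 ')': depth becomes 0
  Position 2 '(': depth becomes 1
  Position 3 '(': depth becomes 2
  Position 4 ')': depth becomes 1
  Position 5 '(': depth becomes 2
  Position 6 ')': depth becomes 1
  Position 7 '(': depth becomes 2
  Position 8 '(': depth becomes 3
  Position 9 '(': depth becomes 4
  Position 10 '(': depth becomes 5
  Position 11 ')': depth becomes 4
  Position 12 ')': depth becomes 3
  Position 13 '(': depth becomes 4
  Position 14 ')': depth becomes 3
  Position 15 ')': depth becomes 2
  Position 16 ')': depth becomes 1
  Position 17 ')': depth becomes 0
Maximum depth reached: 5

5


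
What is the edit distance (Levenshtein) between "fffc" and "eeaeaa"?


Computing edit distance: "fffc" -> "eeaeaa"
DP table:
           e    e    a    e    a    a
      0    1    2    3    4    5    6
  f   1    1    2    3    4    5    6
  f   2    2    2    3    4    5    6
  f   3    3    3    3    4    5    6
  c   4    4    4    4    4    5    6
Edit distance = dp[4][6] = 6

6


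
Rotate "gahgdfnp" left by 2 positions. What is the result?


Input: "gahgdfnp", rotate left by 2
First 2 characters: "ga"
Remaining characters: "hgdfnp"
Concatenate remaining + first: "hgdfnp" + "ga" = "hgdfnpga"

hgdfnpga


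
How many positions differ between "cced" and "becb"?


Comparing "cced" and "becb" position by position:
  Position 0: 'c' vs 'b' => DIFFER
  Position 1: 'c' vs 'e' => DIFFER
  Position 2: 'e' vs 'c' => DIFFER
  Position 3: 'd' vs 'b' => DIFFER
Positions that differ: 4

4


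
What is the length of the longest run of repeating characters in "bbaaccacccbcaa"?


Input: "bbaaccacccbcaa"
Scanning for longest run:
  Position 1 ('b'): continues run of 'b', length=2
  Position 2 ('a'): new char, reset run to 1
  Position 3 ('a'): continues run of 'a', length=2
  Position 4 ('c'): new char, reset run to 1
  Position 5 ('c'): continues run of 'c', length=2
  Position 6 ('a'): new char, reset run to 1
  Position 7 ('c'): new char, reset run to 1
  Position 8 ('c'): continues run of 'c', length=2
  Position 9 ('c'): continues run of 'c', length=3
  Position 10 ('b'): new char, reset run to 1
  Position 11 ('c'): new char, reset run to 1
  Position 12 ('a'): new char, reset run to 1
  Position 13 ('a'): continues run of 'a', length=2
Longest run: 'c' with length 3

3


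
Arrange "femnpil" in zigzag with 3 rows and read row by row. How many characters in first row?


Zigzag "femnpil" into 3 rows:
Placing characters:
  'f' => row 0
  'e' => row 1
  'm' => row 2
  'n' => row 1
  'p' => row 0
  'i' => row 1
  'l' => row 2
Rows:
  Row 0: "fp"
  Row 1: "eni"
  Row 2: "ml"
First row length: 2

2


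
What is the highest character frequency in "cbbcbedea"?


Input: cbbcbedea
Character counts:
  'a': 1
  'b': 3
  'c': 2
  'd': 1
  'e': 2
Maximum frequency: 3

3


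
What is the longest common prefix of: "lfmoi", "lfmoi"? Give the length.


Words: lfmoi, lfmoi
  Position 0: all 'l' => match
  Position 1: all 'f' => match
  Position 2: all 'm' => match
  Position 3: all 'o' => match
  Position 4: all 'i' => match
LCP = "lfmoi" (length 5)

5


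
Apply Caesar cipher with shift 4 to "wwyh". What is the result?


Caesar cipher: shift "wwyh" by 4
  'w' (pos 22) + 4 = pos 0 = 'a'
  'w' (pos 22) + 4 = pos 0 = 'a'
  'y' (pos 24) + 4 = pos 2 = 'c'
  'h' (pos 7) + 4 = pos 11 = 'l'
Result: aacl

aacl


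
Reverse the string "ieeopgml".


Input: ieeopgml
Reading characters right to left:
  Position 7: 'l'
  Position 6: 'm'
  Position 5: 'g'
  Position 4: 'p'
  Position 3: 'o'
  Position 2: 'e'
  Position 1: 'e'
  Position 0: 'i'
Reversed: lmgpoeei

lmgpoeei


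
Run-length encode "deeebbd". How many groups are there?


Input: deeebbd
Scanning for consecutive runs:
  Group 1: 'd' x 1 (positions 0-0)
  Group 2: 'e' x 3 (positions 1-3)
  Group 3: 'b' x 2 (positions 4-5)
  Group 4: 'd' x 1 (positions 6-6)
Total groups: 4

4


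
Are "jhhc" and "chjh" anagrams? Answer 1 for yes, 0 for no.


Strings: "jhhc", "chjh"
Sorted first:  chhj
Sorted second: chhj
Sorted forms match => anagrams

1


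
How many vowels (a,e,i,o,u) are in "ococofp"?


Input: ococofp
Checking each character:
  'o' at position 0: vowel (running total: 1)
  'c' at position 1: consonant
  'o' at position 2: vowel (running total: 2)
  'c' at position 3: consonant
  'o' at position 4: vowel (running total: 3)
  'f' at position 5: consonant
  'p' at position 6: consonant
Total vowels: 3

3


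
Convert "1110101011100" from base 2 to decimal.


Input: "1110101011100" in base 2
Positional expansion:
  Digit '1' (value 1) x 2^12 = 4096
  Digit '1' (value 1) x 2^11 = 2048
  Digit '1' (value 1) x 2^10 = 1024
  Digit '0' (value 0) x 2^9 = 0
  Digit '1' (value 1) x 2^8 = 256
  Digit '0' (value 0) x 2^7 = 0
  Digit '1' (value 1) x 2^6 = 64
  Digit '0' (value 0) x 2^5 = 0
  Digit '1' (value 1) x 2^4 = 16
  Digit '1' (value 1) x 2^3 = 8
  Digit '1' (value 1) x 2^2 = 4
  Digit '0' (value 0) x 2^1 = 0
  Digit '0' (value 0) x 2^0 = 0
Sum = 7516

7516


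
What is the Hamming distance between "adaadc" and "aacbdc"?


Comparing "adaadc" and "aacbdc" position by position:
  Position 0: 'a' vs 'a' => same
  Position 1: 'd' vs 'a' => differ
  Position 2: 'a' vs 'c' => differ
  Position 3: 'a' vs 'b' => differ
  Position 4: 'd' vs 'd' => same
  Position 5: 'c' vs 'c' => same
Total differences (Hamming distance): 3

3


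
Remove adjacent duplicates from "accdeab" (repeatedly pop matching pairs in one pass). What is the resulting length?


Input: accdeab
Stack-based adjacent duplicate removal:
  Read 'a': push. Stack: a
  Read 'c': push. Stack: ac
  Read 'c': matches stack top 'c' => pop. Stack: a
  Read 'd': push. Stack: ad
  Read 'e': push. Stack: ade
  Read 'a': push. Stack: adea
  Read 'b': push. Stack: adeab
Final stack: "adeab" (length 5)

5


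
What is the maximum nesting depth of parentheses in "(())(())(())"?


Input: "(())(())(())"
Tracking depth:
  Position 0 '(': depth becomes 1
  Position 1 '(': depth becomes 2
  Position 2 ')': depth becomes 1
  Position 3 ')': depth becomes 0
  Position 4 '(': depth becomes 1
  Position 5 '(': depth becomes 2
  Position 6 ')': depth becomes 1
  Position 7 ')': depth becomes 0
  Position 8 '(': depth becomes 1
  Position 9 '(': depth becomes 2
  Position 10 ')': depth becomes 1
  Position 11 ')': depth becomes 0
Maximum depth reached: 2

2


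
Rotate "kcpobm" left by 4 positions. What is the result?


Input: "kcpobm", rotate left by 4
First 4 characters: "kcpo"
Remaining characters: "bm"
Concatenate remaining + first: "bm" + "kcpo" = "bmkcpo"

bmkcpo


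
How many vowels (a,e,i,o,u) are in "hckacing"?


Input: hckacing
Checking each character:
  'h' at position 0: consonant
  'c' at position 1: consonant
  'k' at position 2: consonant
  'a' at position 3: vowel (running total: 1)
  'c' at position 4: consonant
  'i' at position 5: vowel (running total: 2)
  'n' at position 6: consonant
  'g' at position 7: consonant
Total vowels: 2

2


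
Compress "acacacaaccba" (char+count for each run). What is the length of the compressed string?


Input: acacacaaccba
Runs:
  'a' x 1 => "a1"
  'c' x 1 => "c1"
  'a' x 1 => "a1"
  'c' x 1 => "c1"
  'a' x 1 => "a1"
  'c' x 1 => "c1"
  'a' x 2 => "a2"
  'c' x 2 => "c2"
  'b' x 1 => "b1"
  'a' x 1 => "a1"
Compressed: "a1c1a1c1a1c1a2c2b1a1"
Compressed length: 20

20


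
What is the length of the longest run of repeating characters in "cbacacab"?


Input: "cbacacab"
Scanning for longest run:
  Position 1 ('b'): new char, reset run to 1
  Position 2 ('a'): new char, reset run to 1
  Position 3 ('c'): new char, reset run to 1
  Position 4 ('a'): new char, reset run to 1
  Position 5 ('c'): new char, reset run to 1
  Position 6 ('a'): new char, reset run to 1
  Position 7 ('b'): new char, reset run to 1
Longest run: 'c' with length 1

1


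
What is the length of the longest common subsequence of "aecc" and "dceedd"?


LCS of "aecc" and "dceedd"
DP table:
           d    c    e    e    d    d
      0    0    0    0    0    0    0
  a   0    0    0    0    0    0    0
  e   0    0    0    1    1    1    1
  c   0    0    1    1    1    1    1
  c   0    0    1    1    1    1    1
LCS length = dp[4][6] = 1

1


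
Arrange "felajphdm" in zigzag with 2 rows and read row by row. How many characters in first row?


Zigzag "felajphdm" into 2 rows:
Placing characters:
  'f' => row 0
  'e' => row 1
  'l' => row 0
  'a' => row 1
  'j' => row 0
  'p' => row 1
  'h' => row 0
  'd' => row 1
  'm' => row 0
Rows:
  Row 0: "fljhm"
  Row 1: "eapd"
First row length: 5

5


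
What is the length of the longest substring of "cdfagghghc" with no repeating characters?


Input: "cdfagghghc"
Sliding window (track last position of each char):
  Position 0 ('c'): window [0,0] length 1 -- new best
  Position 1 ('d'): window [0,1] length 2 -- new best
  Position 2 ('f'): window [0,2] length 3 -- new best
  Position 3 ('a'): window [0,3] length 4 -- new best
  Position 4 ('g'): window [0,4] length 5 -- new best
  Position 5 ('g'): repeat (last at 4), move window start to 5
  Position 5 ('g'): window [5,5] length 1
  Position 6 ('h'): window [5,6] length 2
  Position 7 ('g'): repeat (last at 5), move window start to 6
  Position 7 ('g'): window [6,7] length 2
  Position 8 ('h'): repeat (last at 6), move window start to 7
  Position 8 ('h'): window [7,8] length 2
  Position 9 ('c'): window [7,9] length 3
Longest substring with no repeats: "cdfag" with length 5

5


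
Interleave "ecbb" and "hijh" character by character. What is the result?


Interleaving "ecbb" and "hijh":
  Position 0: 'e' from first, 'h' from second => "eh"
  Position 1: 'c' from first, 'i' from second => "ci"
  Position 2: 'b' from first, 'j' from second => "bj"
  Position 3: 'b' from first, 'h' from second => "bh"
Result: ehcibjbh

ehcibjbh


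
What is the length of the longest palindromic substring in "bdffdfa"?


Input: "bdffdfa"
Checking substrings for palindromes:
  [1:5] "dffd" (len 4) => palindrome
  [3:6] "fdf" (len 3) => palindrome
  [2:4] "ff" (len 2) => palindrome
Longest palindromic substring: "dffd" with length 4

4


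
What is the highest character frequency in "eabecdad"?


Input: eabecdad
Character counts:
  'a': 2
  'b': 1
  'c': 1
  'd': 2
  'e': 2
Maximum frequency: 2

2


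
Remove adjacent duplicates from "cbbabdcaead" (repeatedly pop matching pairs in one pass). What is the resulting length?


Input: cbbabdcaead
Stack-based adjacent duplicate removal:
  Read 'c': push. Stack: c
  Read 'b': push. Stack: cb
  Read 'b': matches stack top 'b' => pop. Stack: c
  Read 'a': push. Stack: ca
  Read 'b': push. Stack: cab
  Read 'd': push. Stack: cabd
  Read 'c': push. Stack: cabdc
  Read 'a': push. Stack: cabdca
  Read 'e': push. Stack: cabdcae
  Read 'a': push. Stack: cabdcaea
  Read 'd': push. Stack: cabdcaead
Final stack: "cabdcaead" (length 9)

9


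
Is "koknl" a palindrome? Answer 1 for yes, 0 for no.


Input: koknl
Reversed: lnkok
  Compare pos 0 ('k') with pos 4 ('l'): MISMATCH
  Compare pos 1 ('o') with pos 3 ('n'): MISMATCH
Result: not a palindrome

0


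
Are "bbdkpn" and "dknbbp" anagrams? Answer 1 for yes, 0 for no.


Strings: "bbdkpn", "dknbbp"
Sorted first:  bbdknp
Sorted second: bbdknp
Sorted forms match => anagrams

1


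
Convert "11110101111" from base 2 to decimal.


Input: "11110101111" in base 2
Positional expansion:
  Digit '1' (value 1) x 2^10 = 1024
  Digit '1' (value 1) x 2^9 = 512
  Digit '1' (value 1) x 2^8 = 256
  Digit '1' (value 1) x 2^7 = 128
  Digit '0' (value 0) x 2^6 = 0
  Digit '1' (value 1) x 2^5 = 32
  Digit '0' (value 0) x 2^4 = 0
  Digit '1' (value 1) x 2^3 = 8
  Digit '1' (value 1) x 2^2 = 4
  Digit '1' (value 1) x 2^1 = 2
  Digit '1' (value 1) x 2^0 = 1
Sum = 1967

1967


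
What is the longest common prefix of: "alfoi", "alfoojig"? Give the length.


Words: alfoi, alfoojig
  Position 0: all 'a' => match
  Position 1: all 'l' => match
  Position 2: all 'f' => match
  Position 3: all 'o' => match
  Position 4: ('i', 'o') => mismatch, stop
LCP = "alfo" (length 4)

4


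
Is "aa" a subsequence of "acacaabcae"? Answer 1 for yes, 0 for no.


Check if "aa" is a subsequence of "acacaabcae"
Greedy scan:
  Position 0 ('a'): matches sub[0] = 'a'
  Position 1 ('c'): no match needed
  Position 2 ('a'): matches sub[1] = 'a'
  Position 3 ('c'): no match needed
  Position 4 ('a'): no match needed
  Position 5 ('a'): no match needed
  Position 6 ('b'): no match needed
  Position 7 ('c'): no match needed
  Position 8 ('a'): no match needed
  Position 9 ('e'): no match needed
All 2 characters matched => is a subsequence

1


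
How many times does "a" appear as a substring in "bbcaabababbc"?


Searching for "a" in "bbcaabababbc"
Scanning each position:
  Position 0: "b" => no
  Position 1: "b" => no
  Position 2: "c" => no
  Position 3: "a" => MATCH
  Position 4: "a" => MATCH
  Position 5: "b" => no
  Position 6: "a" => MATCH
  Position 7: "b" => no
  Position 8: "a" => MATCH
  Position 9: "b" => no
  Position 10: "b" => no
  Position 11: "c" => no
Total occurrences: 4

4


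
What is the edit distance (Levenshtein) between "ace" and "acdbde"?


Computing edit distance: "ace" -> "acdbde"
DP table:
           a    c    d    b    d    e
      0    1    2    3    4    5    6
  a   1    0    1    2    3    4    5
  c   2    1    0    1    2    3    4
  e   3    2    1    1    2    3    3
Edit distance = dp[3][6] = 3

3


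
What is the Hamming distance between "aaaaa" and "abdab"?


Comparing "aaaaa" and "abdab" position by position:
  Position 0: 'a' vs 'a' => same
  Position 1: 'a' vs 'b' => differ
  Position 2: 'a' vs 'd' => differ
  Position 3: 'a' vs 'a' => same
  Position 4: 'a' vs 'b' => differ
Total differences (Hamming distance): 3

3


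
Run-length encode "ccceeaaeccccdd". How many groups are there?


Input: ccceeaaeccccdd
Scanning for consecutive runs:
  Group 1: 'c' x 3 (positions 0-2)
  Group 2: 'e' x 2 (positions 3-4)
  Group 3: 'a' x 2 (positions 5-6)
  Group 4: 'e' x 1 (positions 7-7)
  Group 5: 'c' x 4 (positions 8-11)
  Group 6: 'd' x 2 (positions 12-13)
Total groups: 6

6


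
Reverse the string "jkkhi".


Input: jkkhi
Reading characters right to left:
  Position 4: 'i'
  Position 3: 'h'
  Position 2: 'k'
  Position 1: 'k'
  Position 0: 'j'
Reversed: ihkkj

ihkkj


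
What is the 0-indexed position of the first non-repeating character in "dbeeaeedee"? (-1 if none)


Input: dbeeaeedee
Character frequencies:
  'a': 1
  'b': 1
  'd': 2
  'e': 6
Scanning left to right for freq == 1:
  Position 0 ('d'): freq=2, skip
  Position 1 ('b'): unique! => answer = 1

1


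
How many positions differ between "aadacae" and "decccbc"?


Comparing "aadacae" and "decccbc" position by position:
  Position 0: 'a' vs 'd' => DIFFER
  Position 1: 'a' vs 'e' => DIFFER
  Position 2: 'd' vs 'c' => DIFFER
  Position 3: 'a' vs 'c' => DIFFER
  Position 4: 'c' vs 'c' => same
  Position 5: 'a' vs 'b' => DIFFER
  Position 6: 'e' vs 'c' => DIFFER
Positions that differ: 6

6


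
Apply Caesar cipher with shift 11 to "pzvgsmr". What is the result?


Caesar cipher: shift "pzvgsmr" by 11
  'p' (pos 15) + 11 = pos 0 = 'a'
  'z' (pos 25) + 11 = pos 10 = 'k'
  'v' (pos 21) + 11 = pos 6 = 'g'
  'g' (pos 6) + 11 = pos 17 = 'r'
  's' (pos 18) + 11 = pos 3 = 'd'
  'm' (pos 12) + 11 = pos 23 = 'x'
  'r' (pos 17) + 11 = pos 2 = 'c'
Result: akgrdxc

akgrdxc


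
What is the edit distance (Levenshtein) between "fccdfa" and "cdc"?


Computing edit distance: "fccdfa" -> "cdc"
DP table:
           c    d    c
      0    1    2    3
  f   1    1    2    3
  c   2    1    2    2
  c   3    2    2    2
  d   4    3    2    3
  f   5    4    3    3
  a   6    5    4    4
Edit distance = dp[6][3] = 4

4


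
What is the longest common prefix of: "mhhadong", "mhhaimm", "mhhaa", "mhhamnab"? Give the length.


Words: mhhadong, mhhaimm, mhhaa, mhhamnab
  Position 0: all 'm' => match
  Position 1: all 'h' => match
  Position 2: all 'h' => match
  Position 3: all 'a' => match
  Position 4: ('d', 'i', 'a', 'm') => mismatch, stop
LCP = "mhha" (length 4)

4


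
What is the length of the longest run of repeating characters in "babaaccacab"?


Input: "babaaccacab"
Scanning for longest run:
  Position 1 ('a'): new char, reset run to 1
  Position 2 ('b'): new char, reset run to 1
  Position 3 ('a'): new char, reset run to 1
  Position 4 ('a'): continues run of 'a', length=2
  Position 5 ('c'): new char, reset run to 1
  Position 6 ('c'): continues run of 'c', length=2
  Position 7 ('a'): new char, reset run to 1
  Position 8 ('c'): new char, reset run to 1
  Position 9 ('a'): new char, reset run to 1
  Position 10 ('b'): new char, reset run to 1
Longest run: 'a' with length 2

2


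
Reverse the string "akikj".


Input: akikj
Reading characters right to left:
  Position 4: 'j'
  Position 3: 'k'
  Position 2: 'i'
  Position 1: 'k'
  Position 0: 'a'
Reversed: jkika

jkika


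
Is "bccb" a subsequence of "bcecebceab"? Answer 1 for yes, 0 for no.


Check if "bccb" is a subsequence of "bcecebceab"
Greedy scan:
  Position 0 ('b'): matches sub[0] = 'b'
  Position 1 ('c'): matches sub[1] = 'c'
  Position 2 ('e'): no match needed
  Position 3 ('c'): matches sub[2] = 'c'
  Position 4 ('e'): no match needed
  Position 5 ('b'): matches sub[3] = 'b'
  Position 6 ('c'): no match needed
  Position 7 ('e'): no match needed
  Position 8 ('a'): no match needed
  Position 9 ('b'): no match needed
All 4 characters matched => is a subsequence

1


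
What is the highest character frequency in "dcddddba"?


Input: dcddddba
Character counts:
  'a': 1
  'b': 1
  'c': 1
  'd': 5
Maximum frequency: 5

5


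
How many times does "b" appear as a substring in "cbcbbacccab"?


Searching for "b" in "cbcbbacccab"
Scanning each position:
  Position 0: "c" => no
  Position 1: "b" => MATCH
  Position 2: "c" => no
  Position 3: "b" => MATCH
  Position 4: "b" => MATCH
  Position 5: "a" => no
  Position 6: "c" => no
  Position 7: "c" => no
  Position 8: "c" => no
  Position 9: "a" => no
  Position 10: "b" => MATCH
Total occurrences: 4

4


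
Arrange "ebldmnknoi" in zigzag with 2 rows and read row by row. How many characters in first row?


Zigzag "ebldmnknoi" into 2 rows:
Placing characters:
  'e' => row 0
  'b' => row 1
  'l' => row 0
  'd' => row 1
  'm' => row 0
  'n' => row 1
  'k' => row 0
  'n' => row 1
  'o' => row 0
  'i' => row 1
Rows:
  Row 0: "elmko"
  Row 1: "bdnni"
First row length: 5

5


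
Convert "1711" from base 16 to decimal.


Input: "1711" in base 16
Positional expansion:
  Digit '1' (value 1) x 16^3 = 4096
  Digit '7' (value 7) x 16^2 = 1792
  Digit '1' (value 1) x 16^1 = 16
  Digit '1' (value 1) x 16^0 = 1
Sum = 5905

5905


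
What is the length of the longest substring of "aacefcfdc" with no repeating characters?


Input: "aacefcfdc"
Sliding window (track last position of each char):
  Position 0 ('a'): window [0,0] length 1 -- new best
  Position 1 ('a'): repeat (last at 0), move window start to 1
  Position 1 ('a'): window [1,1] length 1
  Position 2 ('c'): window [1,2] length 2 -- new best
  Position 3 ('e'): window [1,3] length 3 -- new best
  Position 4 ('f'): window [1,4] length 4 -- new best
  Position 5 ('c'): repeat (last at 2), move window start to 3
  Position 5 ('c'): window [3,5] length 3
  Position 6 ('f'): repeat (last at 4), move window start to 5
  Position 6 ('f'): window [5,6] length 2
  Position 7 ('d'): window [5,7] length 3
  Position 8 ('c'): repeat (last at 5), move window start to 6
  Position 8 ('c'): window [6,8] length 3
Longest substring with no repeats: "acef" with length 4

4


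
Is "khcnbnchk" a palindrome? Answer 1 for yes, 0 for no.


Input: khcnbnchk
Reversed: khcnbnchk
  Compare pos 0 ('k') with pos 8 ('k'): match
  Compare pos 1 ('h') with pos 7 ('h'): match
  Compare pos 2 ('c') with pos 6 ('c'): match
  Compare pos 3 ('n') with pos 5 ('n'): match
Result: palindrome

1


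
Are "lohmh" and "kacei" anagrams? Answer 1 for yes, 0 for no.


Strings: "lohmh", "kacei"
Sorted first:  hhlmo
Sorted second: aceik
Differ at position 0: 'h' vs 'a' => not anagrams

0


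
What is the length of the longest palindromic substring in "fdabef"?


Input: "fdabef"
Checking substrings for palindromes:
  No multi-char palindromic substrings found
Longest palindromic substring: "f" with length 1

1


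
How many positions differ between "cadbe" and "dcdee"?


Comparing "cadbe" and "dcdee" position by position:
  Position 0: 'c' vs 'd' => DIFFER
  Position 1: 'a' vs 'c' => DIFFER
  Position 2: 'd' vs 'd' => same
  Position 3: 'b' vs 'e' => DIFFER
  Position 4: 'e' vs 'e' => same
Positions that differ: 3

3


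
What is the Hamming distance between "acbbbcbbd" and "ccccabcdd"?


Comparing "acbbbcbbd" and "ccccabcdd" position by position:
  Position 0: 'a' vs 'c' => differ
  Position 1: 'c' vs 'c' => same
  Position 2: 'b' vs 'c' => differ
  Position 3: 'b' vs 'c' => differ
  Position 4: 'b' vs 'a' => differ
  Position 5: 'c' vs 'b' => differ
  Position 6: 'b' vs 'c' => differ
  Position 7: 'b' vs 'd' => differ
  Position 8: 'd' vs 'd' => same
Total differences (Hamming distance): 7

7


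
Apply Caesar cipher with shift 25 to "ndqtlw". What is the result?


Caesar cipher: shift "ndqtlw" by 25
  'n' (pos 13) + 25 = pos 12 = 'm'
  'd' (pos 3) + 25 = pos 2 = 'c'
  'q' (pos 16) + 25 = pos 15 = 'p'
  't' (pos 19) + 25 = pos 18 = 's'
  'l' (pos 11) + 25 = pos 10 = 'k'
  'w' (pos 22) + 25 = pos 21 = 'v'
Result: mcpskv

mcpskv


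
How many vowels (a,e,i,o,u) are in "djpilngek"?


Input: djpilngek
Checking each character:
  'd' at position 0: consonant
  'j' at position 1: consonant
  'p' at position 2: consonant
  'i' at position 3: vowel (running total: 1)
  'l' at position 4: consonant
  'n' at position 5: consonant
  'g' at position 6: consonant
  'e' at position 7: vowel (running total: 2)
  'k' at position 8: consonant
Total vowels: 2

2


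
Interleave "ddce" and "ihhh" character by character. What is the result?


Interleaving "ddce" and "ihhh":
  Position 0: 'd' from first, 'i' from second => "di"
  Position 1: 'd' from first, 'h' from second => "dh"
  Position 2: 'c' from first, 'h' from second => "ch"
  Position 3: 'e' from first, 'h' from second => "eh"
Result: didhcheh

didhcheh


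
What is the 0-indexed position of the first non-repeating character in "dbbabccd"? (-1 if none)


Input: dbbabccd
Character frequencies:
  'a': 1
  'b': 3
  'c': 2
  'd': 2
Scanning left to right for freq == 1:
  Position 0 ('d'): freq=2, skip
  Position 1 ('b'): freq=3, skip
  Position 2 ('b'): freq=3, skip
  Position 3 ('a'): unique! => answer = 3

3


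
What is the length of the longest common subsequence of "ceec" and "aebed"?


LCS of "ceec" and "aebed"
DP table:
           a    e    b    e    d
      0    0    0    0    0    0
  c   0    0    0    0    0    0
  e   0    0    1    1    1    1
  e   0    0    1    1    2    2
  c   0    0    1    1    2    2
LCS length = dp[4][5] = 2

2


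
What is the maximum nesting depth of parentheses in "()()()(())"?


Input: "()()()(())"
Tracking depth:
  Position 0 '(': depth becomes 1
  Position 1 ')': depth becomes 0
  Position 2 '(': depth becomes 1
  Position 3 ')': depth becomes 0
  Position 4 '(': depth becomes 1
  Position 5 ')': depth becomes 0
  Position 6 '(': depth becomes 1
  Position 7 '(': depth becomes 2
  Position 8 ')': depth becomes 1
  Position 9 ')': depth becomes 0
Maximum depth reached: 2

2


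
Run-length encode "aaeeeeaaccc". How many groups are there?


Input: aaeeeeaaccc
Scanning for consecutive runs:
  Group 1: 'a' x 2 (positions 0-1)
  Group 2: 'e' x 4 (positions 2-5)
  Group 3: 'a' x 2 (positions 6-7)
  Group 4: 'c' x 3 (positions 8-10)
Total groups: 4

4


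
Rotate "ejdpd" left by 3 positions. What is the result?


Input: "ejdpd", rotate left by 3
First 3 characters: "ejd"
Remaining characters: "pd"
Concatenate remaining + first: "pd" + "ejd" = "pdejd"

pdejd


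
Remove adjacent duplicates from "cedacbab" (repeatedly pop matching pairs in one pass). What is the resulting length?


Input: cedacbab
Stack-based adjacent duplicate removal:
  Read 'c': push. Stack: c
  Read 'e': push. Stack: ce
  Read 'd': push. Stack: ced
  Read 'a': push. Stack: ceda
  Read 'c': push. Stack: cedac
  Read 'b': push. Stack: cedacb
  Read 'a': push. Stack: cedacba
  Read 'b': push. Stack: cedacbab
Final stack: "cedacbab" (length 8)

8


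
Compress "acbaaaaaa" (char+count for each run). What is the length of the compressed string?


Input: acbaaaaaa
Runs:
  'a' x 1 => "a1"
  'c' x 1 => "c1"
  'b' x 1 => "b1"
  'a' x 6 => "a6"
Compressed: "a1c1b1a6"
Compressed length: 8

8


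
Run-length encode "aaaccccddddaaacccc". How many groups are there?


Input: aaaccccddddaaacccc
Scanning for consecutive runs:
  Group 1: 'a' x 3 (positions 0-2)
  Group 2: 'c' x 4 (positions 3-6)
  Group 3: 'd' x 4 (positions 7-10)
  Group 4: 'a' x 3 (positions 11-13)
  Group 5: 'c' x 4 (positions 14-17)
Total groups: 5

5


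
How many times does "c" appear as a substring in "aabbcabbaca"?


Searching for "c" in "aabbcabbaca"
Scanning each position:
  Position 0: "a" => no
  Position 1: "a" => no
  Position 2: "b" => no
  Position 3: "b" => no
  Position 4: "c" => MATCH
  Position 5: "a" => no
  Position 6: "b" => no
  Position 7: "b" => no
  Position 8: "a" => no
  Position 9: "c" => MATCH
  Position 10: "a" => no
Total occurrences: 2

2


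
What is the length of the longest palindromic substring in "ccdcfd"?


Input: "ccdcfd"
Checking substrings for palindromes:
  [1:4] "cdc" (len 3) => palindrome
  [0:2] "cc" (len 2) => palindrome
Longest palindromic substring: "cdc" with length 3

3


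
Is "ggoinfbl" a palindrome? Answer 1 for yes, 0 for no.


Input: ggoinfbl
Reversed: lbfniogg
  Compare pos 0 ('g') with pos 7 ('l'): MISMATCH
  Compare pos 1 ('g') with pos 6 ('b'): MISMATCH
  Compare pos 2 ('o') with pos 5 ('f'): MISMATCH
  Compare pos 3 ('i') with pos 4 ('n'): MISMATCH
Result: not a palindrome

0


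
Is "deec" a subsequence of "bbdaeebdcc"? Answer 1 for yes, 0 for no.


Check if "deec" is a subsequence of "bbdaeebdcc"
Greedy scan:
  Position 0 ('b'): no match needed
  Position 1 ('b'): no match needed
  Position 2 ('d'): matches sub[0] = 'd'
  Position 3 ('a'): no match needed
  Position 4 ('e'): matches sub[1] = 'e'
  Position 5 ('e'): matches sub[2] = 'e'
  Position 6 ('b'): no match needed
  Position 7 ('d'): no match needed
  Position 8 ('c'): matches sub[3] = 'c'
  Position 9 ('c'): no match needed
All 4 characters matched => is a subsequence

1


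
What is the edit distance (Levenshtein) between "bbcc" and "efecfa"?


Computing edit distance: "bbcc" -> "efecfa"
DP table:
           e    f    e    c    f    a
      0    1    2    3    4    5    6
  b   1    1    2    3    4    5    6
  b   2    2    2    3    4    5    6
  c   3    3    3    3    3    4    5
  c   4    4    4    4    3    4    5
Edit distance = dp[4][6] = 5

5
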